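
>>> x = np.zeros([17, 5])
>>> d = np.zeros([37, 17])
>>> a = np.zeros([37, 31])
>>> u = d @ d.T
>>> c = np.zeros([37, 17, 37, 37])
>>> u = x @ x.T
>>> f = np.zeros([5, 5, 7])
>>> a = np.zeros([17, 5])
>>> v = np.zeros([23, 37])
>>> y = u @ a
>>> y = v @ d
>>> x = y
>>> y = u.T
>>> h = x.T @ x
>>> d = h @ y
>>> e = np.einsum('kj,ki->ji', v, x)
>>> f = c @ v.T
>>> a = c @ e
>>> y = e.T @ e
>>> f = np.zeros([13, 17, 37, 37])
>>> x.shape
(23, 17)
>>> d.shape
(17, 17)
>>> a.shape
(37, 17, 37, 17)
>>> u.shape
(17, 17)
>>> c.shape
(37, 17, 37, 37)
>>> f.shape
(13, 17, 37, 37)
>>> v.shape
(23, 37)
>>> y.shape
(17, 17)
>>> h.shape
(17, 17)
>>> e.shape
(37, 17)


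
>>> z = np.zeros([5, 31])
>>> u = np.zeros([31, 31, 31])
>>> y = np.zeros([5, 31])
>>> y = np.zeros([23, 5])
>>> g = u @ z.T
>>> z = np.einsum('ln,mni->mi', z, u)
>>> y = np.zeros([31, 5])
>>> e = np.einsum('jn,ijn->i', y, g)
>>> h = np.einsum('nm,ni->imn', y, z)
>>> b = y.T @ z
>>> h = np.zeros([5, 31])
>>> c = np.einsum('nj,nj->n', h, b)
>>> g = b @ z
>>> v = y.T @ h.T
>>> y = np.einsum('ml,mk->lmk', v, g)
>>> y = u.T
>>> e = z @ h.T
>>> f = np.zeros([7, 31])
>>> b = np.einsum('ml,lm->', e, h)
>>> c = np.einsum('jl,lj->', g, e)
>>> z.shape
(31, 31)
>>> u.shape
(31, 31, 31)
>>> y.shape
(31, 31, 31)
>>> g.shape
(5, 31)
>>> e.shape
(31, 5)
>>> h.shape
(5, 31)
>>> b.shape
()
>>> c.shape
()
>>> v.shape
(5, 5)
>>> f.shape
(7, 31)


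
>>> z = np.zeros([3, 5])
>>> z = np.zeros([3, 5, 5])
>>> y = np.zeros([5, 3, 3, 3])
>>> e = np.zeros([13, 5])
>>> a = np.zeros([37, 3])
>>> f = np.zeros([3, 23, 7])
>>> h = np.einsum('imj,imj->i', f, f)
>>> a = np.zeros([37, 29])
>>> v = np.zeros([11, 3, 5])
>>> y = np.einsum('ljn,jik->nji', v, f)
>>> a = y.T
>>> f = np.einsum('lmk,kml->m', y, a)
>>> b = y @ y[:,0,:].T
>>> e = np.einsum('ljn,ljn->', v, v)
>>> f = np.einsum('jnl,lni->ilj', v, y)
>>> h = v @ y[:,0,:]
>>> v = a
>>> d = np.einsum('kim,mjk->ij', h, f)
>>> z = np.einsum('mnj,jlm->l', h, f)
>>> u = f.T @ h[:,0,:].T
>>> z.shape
(5,)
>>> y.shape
(5, 3, 23)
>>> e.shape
()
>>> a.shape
(23, 3, 5)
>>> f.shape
(23, 5, 11)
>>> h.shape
(11, 3, 23)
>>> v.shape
(23, 3, 5)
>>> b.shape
(5, 3, 5)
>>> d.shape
(3, 5)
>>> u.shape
(11, 5, 11)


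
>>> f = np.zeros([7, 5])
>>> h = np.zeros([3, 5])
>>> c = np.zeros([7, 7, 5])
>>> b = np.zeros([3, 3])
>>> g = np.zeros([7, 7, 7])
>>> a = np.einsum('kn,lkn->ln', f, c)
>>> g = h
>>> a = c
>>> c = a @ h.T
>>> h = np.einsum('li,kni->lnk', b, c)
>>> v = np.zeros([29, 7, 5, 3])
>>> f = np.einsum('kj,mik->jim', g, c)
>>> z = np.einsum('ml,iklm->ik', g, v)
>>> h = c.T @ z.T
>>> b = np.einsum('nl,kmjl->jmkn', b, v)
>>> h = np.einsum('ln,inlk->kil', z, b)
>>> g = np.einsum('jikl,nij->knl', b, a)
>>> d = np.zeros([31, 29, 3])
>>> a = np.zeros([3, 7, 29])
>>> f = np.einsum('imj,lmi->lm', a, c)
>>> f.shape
(7, 7)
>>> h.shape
(3, 5, 29)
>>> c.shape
(7, 7, 3)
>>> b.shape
(5, 7, 29, 3)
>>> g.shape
(29, 7, 3)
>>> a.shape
(3, 7, 29)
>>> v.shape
(29, 7, 5, 3)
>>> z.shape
(29, 7)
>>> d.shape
(31, 29, 3)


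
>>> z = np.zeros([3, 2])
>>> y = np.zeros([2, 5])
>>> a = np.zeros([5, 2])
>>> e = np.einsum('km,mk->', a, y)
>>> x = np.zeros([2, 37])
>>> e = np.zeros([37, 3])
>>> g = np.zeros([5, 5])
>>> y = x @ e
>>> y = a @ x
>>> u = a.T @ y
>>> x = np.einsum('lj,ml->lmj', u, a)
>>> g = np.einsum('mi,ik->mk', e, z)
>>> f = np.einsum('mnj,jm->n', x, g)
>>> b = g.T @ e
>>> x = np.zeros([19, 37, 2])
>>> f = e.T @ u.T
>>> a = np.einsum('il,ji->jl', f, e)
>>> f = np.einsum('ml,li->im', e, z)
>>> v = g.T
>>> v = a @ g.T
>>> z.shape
(3, 2)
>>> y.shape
(5, 37)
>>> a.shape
(37, 2)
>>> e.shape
(37, 3)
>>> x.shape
(19, 37, 2)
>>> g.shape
(37, 2)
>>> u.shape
(2, 37)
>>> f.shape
(2, 37)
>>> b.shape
(2, 3)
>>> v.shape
(37, 37)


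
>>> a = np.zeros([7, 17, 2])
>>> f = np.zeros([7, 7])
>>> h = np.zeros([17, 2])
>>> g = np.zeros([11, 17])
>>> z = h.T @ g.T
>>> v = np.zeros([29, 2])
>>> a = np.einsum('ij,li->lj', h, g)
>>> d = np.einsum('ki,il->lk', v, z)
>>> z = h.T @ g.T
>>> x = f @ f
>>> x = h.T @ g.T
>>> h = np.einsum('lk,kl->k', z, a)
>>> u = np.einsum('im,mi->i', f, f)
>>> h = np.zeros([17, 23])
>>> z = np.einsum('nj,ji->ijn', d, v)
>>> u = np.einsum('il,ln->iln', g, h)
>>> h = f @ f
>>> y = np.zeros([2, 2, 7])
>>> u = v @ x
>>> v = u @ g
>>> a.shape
(11, 2)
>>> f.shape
(7, 7)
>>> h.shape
(7, 7)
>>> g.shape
(11, 17)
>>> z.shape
(2, 29, 11)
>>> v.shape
(29, 17)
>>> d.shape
(11, 29)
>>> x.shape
(2, 11)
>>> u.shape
(29, 11)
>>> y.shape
(2, 2, 7)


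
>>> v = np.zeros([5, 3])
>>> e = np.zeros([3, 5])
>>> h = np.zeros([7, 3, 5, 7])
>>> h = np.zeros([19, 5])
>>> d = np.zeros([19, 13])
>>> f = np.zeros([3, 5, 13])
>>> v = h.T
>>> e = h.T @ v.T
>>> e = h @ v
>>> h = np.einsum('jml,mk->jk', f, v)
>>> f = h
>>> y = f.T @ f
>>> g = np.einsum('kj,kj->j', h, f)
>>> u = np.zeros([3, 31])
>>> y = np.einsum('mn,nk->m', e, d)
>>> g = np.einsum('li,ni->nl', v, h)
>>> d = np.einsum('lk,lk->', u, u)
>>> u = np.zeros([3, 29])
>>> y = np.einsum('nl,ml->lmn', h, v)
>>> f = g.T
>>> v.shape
(5, 19)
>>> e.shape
(19, 19)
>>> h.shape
(3, 19)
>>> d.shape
()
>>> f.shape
(5, 3)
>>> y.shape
(19, 5, 3)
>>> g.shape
(3, 5)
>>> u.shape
(3, 29)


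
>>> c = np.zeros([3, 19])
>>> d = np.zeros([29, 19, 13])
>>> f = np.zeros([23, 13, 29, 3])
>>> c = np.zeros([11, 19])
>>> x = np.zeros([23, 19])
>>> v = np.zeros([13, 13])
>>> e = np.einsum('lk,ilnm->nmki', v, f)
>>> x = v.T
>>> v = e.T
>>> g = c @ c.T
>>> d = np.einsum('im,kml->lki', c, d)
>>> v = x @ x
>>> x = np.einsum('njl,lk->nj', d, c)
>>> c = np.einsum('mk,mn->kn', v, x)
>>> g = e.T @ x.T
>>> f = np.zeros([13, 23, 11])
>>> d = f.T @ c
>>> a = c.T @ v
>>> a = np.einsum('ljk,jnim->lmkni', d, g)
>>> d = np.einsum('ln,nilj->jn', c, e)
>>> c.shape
(13, 29)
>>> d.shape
(23, 29)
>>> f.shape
(13, 23, 11)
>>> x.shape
(13, 29)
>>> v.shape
(13, 13)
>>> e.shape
(29, 3, 13, 23)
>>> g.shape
(23, 13, 3, 13)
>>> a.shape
(11, 13, 29, 13, 3)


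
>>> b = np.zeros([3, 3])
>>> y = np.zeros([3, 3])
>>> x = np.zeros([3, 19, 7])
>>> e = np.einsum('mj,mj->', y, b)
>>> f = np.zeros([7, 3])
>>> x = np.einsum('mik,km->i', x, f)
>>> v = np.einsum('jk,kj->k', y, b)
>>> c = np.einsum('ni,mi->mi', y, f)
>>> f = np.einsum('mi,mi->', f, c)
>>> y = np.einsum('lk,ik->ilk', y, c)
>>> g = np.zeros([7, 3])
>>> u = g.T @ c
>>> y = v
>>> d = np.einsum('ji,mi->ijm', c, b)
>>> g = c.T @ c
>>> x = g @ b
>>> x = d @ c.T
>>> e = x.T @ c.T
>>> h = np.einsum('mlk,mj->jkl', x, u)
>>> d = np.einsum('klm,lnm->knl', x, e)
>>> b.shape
(3, 3)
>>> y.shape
(3,)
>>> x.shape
(3, 7, 7)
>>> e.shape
(7, 7, 7)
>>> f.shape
()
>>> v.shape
(3,)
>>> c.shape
(7, 3)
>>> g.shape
(3, 3)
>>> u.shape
(3, 3)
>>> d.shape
(3, 7, 7)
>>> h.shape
(3, 7, 7)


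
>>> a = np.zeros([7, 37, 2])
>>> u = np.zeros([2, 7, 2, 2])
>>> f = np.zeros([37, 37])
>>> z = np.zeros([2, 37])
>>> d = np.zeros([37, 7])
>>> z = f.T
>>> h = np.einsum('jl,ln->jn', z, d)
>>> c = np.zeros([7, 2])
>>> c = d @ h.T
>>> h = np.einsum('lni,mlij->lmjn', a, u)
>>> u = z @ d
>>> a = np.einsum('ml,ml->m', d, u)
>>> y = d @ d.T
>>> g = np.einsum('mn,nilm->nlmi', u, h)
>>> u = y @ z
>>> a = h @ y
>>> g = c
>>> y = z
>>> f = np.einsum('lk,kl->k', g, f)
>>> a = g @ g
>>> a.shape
(37, 37)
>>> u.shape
(37, 37)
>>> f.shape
(37,)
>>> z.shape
(37, 37)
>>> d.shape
(37, 7)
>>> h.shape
(7, 2, 2, 37)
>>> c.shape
(37, 37)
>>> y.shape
(37, 37)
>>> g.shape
(37, 37)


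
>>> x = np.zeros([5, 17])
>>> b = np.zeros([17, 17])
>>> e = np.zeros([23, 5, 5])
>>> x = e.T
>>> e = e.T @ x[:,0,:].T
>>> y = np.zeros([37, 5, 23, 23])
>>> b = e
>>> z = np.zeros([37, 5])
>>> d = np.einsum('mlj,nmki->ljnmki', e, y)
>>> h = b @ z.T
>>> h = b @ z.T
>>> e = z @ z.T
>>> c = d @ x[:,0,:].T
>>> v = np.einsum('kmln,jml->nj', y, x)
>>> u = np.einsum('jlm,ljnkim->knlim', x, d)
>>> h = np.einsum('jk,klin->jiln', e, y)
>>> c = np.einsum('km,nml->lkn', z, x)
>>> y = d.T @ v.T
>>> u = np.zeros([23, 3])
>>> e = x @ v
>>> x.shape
(5, 5, 23)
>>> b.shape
(5, 5, 5)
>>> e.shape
(5, 5, 5)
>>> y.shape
(23, 23, 5, 37, 5, 23)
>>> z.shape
(37, 5)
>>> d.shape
(5, 5, 37, 5, 23, 23)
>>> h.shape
(37, 23, 5, 23)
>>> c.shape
(23, 37, 5)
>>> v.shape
(23, 5)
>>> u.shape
(23, 3)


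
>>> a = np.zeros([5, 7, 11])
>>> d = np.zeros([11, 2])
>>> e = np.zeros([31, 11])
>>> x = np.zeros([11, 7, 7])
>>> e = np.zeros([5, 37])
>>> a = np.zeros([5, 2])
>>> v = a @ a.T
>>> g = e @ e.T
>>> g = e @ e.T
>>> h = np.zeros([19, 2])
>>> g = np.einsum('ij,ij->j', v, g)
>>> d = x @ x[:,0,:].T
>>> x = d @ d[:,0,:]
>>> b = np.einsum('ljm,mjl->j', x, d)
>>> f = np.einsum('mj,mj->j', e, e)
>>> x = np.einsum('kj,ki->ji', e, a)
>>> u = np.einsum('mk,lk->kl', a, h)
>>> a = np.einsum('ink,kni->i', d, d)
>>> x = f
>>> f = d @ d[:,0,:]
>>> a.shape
(11,)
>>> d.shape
(11, 7, 11)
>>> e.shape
(5, 37)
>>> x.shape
(37,)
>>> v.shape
(5, 5)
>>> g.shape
(5,)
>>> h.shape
(19, 2)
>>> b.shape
(7,)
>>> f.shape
(11, 7, 11)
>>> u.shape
(2, 19)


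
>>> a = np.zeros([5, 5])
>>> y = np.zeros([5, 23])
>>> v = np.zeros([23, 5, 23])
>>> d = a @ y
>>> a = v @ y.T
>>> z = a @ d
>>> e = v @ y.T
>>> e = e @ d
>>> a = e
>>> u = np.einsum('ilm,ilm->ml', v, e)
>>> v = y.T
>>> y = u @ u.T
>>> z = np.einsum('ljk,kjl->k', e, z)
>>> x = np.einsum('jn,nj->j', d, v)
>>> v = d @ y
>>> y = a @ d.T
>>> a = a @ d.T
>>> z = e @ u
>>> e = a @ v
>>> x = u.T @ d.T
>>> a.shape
(23, 5, 5)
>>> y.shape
(23, 5, 5)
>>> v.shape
(5, 23)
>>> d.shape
(5, 23)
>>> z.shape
(23, 5, 5)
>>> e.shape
(23, 5, 23)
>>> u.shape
(23, 5)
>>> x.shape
(5, 5)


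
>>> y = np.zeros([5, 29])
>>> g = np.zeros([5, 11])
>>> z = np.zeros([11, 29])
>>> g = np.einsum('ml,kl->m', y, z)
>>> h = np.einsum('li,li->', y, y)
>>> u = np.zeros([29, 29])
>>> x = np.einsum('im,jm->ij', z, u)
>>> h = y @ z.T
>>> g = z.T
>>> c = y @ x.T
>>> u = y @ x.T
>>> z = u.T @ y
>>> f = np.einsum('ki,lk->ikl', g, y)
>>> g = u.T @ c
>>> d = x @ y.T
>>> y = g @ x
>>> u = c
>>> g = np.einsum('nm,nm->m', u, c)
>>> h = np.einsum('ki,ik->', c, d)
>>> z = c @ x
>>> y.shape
(11, 29)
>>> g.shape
(11,)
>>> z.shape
(5, 29)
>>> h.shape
()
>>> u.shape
(5, 11)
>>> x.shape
(11, 29)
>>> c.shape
(5, 11)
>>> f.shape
(11, 29, 5)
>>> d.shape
(11, 5)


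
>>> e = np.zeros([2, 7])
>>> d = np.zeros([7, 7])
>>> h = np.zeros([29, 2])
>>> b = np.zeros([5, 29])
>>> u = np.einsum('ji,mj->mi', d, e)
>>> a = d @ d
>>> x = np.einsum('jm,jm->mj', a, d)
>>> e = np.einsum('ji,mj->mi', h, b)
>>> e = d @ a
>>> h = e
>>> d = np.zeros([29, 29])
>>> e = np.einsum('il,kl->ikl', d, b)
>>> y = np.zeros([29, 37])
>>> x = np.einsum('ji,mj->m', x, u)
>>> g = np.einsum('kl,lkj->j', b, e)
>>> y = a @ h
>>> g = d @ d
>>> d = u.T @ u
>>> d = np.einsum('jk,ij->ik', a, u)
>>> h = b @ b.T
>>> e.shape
(29, 5, 29)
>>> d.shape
(2, 7)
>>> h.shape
(5, 5)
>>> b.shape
(5, 29)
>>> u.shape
(2, 7)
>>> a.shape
(7, 7)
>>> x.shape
(2,)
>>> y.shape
(7, 7)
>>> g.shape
(29, 29)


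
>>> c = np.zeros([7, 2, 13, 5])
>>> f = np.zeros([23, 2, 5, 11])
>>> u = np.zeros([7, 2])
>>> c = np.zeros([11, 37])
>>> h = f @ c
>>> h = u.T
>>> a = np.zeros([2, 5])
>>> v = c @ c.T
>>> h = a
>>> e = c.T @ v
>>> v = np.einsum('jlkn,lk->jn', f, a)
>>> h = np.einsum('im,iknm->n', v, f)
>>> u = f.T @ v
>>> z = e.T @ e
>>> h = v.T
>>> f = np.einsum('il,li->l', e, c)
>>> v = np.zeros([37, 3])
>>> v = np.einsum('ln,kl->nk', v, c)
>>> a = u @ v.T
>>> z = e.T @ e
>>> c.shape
(11, 37)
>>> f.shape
(11,)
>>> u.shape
(11, 5, 2, 11)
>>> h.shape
(11, 23)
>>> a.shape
(11, 5, 2, 3)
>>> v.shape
(3, 11)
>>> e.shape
(37, 11)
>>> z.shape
(11, 11)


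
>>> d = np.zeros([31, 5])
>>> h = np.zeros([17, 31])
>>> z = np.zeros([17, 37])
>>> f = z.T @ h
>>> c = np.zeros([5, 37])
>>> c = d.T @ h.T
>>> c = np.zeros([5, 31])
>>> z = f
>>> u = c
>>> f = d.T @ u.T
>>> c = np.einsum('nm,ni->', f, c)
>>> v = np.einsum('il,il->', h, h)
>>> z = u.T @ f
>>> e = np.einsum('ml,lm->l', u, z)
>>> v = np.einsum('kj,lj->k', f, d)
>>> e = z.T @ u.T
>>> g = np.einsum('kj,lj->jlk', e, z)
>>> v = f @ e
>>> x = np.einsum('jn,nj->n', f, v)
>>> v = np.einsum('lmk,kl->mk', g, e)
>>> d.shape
(31, 5)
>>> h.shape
(17, 31)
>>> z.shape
(31, 5)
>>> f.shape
(5, 5)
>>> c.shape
()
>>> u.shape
(5, 31)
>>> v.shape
(31, 5)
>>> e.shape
(5, 5)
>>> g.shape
(5, 31, 5)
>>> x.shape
(5,)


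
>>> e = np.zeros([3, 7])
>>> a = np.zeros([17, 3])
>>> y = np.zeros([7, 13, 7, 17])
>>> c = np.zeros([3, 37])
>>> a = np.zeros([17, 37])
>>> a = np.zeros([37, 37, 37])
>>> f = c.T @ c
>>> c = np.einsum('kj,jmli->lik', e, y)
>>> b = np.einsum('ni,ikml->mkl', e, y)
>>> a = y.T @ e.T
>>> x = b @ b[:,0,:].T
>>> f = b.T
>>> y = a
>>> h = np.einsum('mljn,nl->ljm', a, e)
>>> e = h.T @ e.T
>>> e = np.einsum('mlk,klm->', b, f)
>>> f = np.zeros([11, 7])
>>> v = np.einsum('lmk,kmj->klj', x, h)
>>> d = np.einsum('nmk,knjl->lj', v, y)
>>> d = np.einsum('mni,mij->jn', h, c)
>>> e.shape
()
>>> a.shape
(17, 7, 13, 3)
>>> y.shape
(17, 7, 13, 3)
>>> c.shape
(7, 17, 3)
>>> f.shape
(11, 7)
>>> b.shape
(7, 13, 17)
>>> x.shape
(7, 13, 7)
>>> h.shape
(7, 13, 17)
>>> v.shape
(7, 7, 17)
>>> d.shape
(3, 13)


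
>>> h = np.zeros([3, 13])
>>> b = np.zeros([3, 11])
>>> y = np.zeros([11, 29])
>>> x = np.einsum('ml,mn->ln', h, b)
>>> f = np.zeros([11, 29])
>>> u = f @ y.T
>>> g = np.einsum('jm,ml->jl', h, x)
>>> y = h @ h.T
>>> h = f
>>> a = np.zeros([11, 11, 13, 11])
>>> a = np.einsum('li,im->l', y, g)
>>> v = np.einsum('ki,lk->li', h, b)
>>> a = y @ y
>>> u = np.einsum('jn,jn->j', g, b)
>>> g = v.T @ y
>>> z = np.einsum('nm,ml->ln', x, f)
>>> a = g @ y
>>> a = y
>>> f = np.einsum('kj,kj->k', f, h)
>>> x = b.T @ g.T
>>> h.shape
(11, 29)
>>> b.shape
(3, 11)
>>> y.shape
(3, 3)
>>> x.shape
(11, 29)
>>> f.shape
(11,)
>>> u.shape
(3,)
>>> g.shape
(29, 3)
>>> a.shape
(3, 3)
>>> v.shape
(3, 29)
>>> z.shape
(29, 13)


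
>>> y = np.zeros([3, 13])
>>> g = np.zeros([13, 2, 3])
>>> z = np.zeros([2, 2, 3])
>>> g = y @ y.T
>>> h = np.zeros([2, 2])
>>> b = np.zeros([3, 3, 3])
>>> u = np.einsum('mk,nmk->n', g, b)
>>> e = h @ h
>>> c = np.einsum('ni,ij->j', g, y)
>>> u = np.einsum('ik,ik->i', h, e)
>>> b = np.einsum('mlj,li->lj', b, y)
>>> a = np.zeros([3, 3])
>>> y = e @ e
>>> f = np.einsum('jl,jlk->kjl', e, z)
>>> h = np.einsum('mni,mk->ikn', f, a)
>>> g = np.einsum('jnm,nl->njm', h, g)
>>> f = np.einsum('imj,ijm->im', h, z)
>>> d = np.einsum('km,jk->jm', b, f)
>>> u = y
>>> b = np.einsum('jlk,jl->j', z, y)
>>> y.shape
(2, 2)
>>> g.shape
(3, 2, 2)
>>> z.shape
(2, 2, 3)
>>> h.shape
(2, 3, 2)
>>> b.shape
(2,)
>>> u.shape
(2, 2)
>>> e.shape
(2, 2)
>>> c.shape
(13,)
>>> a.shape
(3, 3)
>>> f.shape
(2, 3)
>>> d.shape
(2, 3)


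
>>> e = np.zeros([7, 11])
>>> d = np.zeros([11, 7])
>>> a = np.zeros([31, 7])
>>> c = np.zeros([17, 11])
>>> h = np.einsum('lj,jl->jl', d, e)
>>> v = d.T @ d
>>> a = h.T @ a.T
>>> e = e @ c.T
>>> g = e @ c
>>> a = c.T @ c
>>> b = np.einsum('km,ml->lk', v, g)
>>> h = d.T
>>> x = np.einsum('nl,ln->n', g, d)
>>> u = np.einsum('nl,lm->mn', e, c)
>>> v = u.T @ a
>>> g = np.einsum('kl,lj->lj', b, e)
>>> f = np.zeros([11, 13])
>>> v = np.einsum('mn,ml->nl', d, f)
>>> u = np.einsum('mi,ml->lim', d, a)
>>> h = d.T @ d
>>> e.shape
(7, 17)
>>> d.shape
(11, 7)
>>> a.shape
(11, 11)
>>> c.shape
(17, 11)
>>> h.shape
(7, 7)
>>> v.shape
(7, 13)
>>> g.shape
(7, 17)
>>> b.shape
(11, 7)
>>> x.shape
(7,)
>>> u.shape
(11, 7, 11)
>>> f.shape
(11, 13)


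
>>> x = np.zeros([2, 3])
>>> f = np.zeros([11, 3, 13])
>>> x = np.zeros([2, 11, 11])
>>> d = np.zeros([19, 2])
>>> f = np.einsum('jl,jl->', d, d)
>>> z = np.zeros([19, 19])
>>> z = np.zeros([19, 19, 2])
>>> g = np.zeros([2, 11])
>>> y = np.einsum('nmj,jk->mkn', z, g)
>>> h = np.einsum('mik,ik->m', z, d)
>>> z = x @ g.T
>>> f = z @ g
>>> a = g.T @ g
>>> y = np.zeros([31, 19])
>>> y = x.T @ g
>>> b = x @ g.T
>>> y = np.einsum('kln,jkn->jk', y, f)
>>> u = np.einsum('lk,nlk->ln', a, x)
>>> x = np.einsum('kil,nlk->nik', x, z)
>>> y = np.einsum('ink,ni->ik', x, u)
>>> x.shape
(2, 11, 2)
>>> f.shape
(2, 11, 11)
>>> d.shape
(19, 2)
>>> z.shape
(2, 11, 2)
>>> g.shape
(2, 11)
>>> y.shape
(2, 2)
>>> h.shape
(19,)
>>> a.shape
(11, 11)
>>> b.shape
(2, 11, 2)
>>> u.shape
(11, 2)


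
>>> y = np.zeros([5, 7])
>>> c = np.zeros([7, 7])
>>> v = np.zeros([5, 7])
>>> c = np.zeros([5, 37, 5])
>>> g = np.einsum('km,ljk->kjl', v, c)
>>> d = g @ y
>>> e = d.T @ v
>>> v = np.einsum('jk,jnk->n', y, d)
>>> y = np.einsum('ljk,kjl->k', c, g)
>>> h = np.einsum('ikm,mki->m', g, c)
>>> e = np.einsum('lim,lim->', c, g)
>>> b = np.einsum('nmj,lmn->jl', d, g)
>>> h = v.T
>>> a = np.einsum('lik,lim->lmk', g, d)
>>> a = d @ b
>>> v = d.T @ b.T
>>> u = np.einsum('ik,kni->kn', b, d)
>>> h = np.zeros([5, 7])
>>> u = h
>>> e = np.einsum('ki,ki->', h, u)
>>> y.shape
(5,)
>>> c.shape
(5, 37, 5)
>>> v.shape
(7, 37, 7)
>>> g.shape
(5, 37, 5)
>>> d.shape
(5, 37, 7)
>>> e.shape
()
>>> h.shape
(5, 7)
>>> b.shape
(7, 5)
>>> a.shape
(5, 37, 5)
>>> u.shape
(5, 7)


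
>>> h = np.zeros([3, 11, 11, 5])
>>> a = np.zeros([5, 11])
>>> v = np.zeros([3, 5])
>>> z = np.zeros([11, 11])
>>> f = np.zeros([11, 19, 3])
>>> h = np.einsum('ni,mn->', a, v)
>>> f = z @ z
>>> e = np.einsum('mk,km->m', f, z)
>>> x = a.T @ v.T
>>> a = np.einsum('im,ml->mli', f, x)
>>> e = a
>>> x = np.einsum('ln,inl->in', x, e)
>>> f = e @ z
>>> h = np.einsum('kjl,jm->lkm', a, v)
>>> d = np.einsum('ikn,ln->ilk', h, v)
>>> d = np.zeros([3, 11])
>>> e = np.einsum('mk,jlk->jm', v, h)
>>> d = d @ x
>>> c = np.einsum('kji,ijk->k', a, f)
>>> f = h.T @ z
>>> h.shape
(11, 11, 5)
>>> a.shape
(11, 3, 11)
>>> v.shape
(3, 5)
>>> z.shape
(11, 11)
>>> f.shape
(5, 11, 11)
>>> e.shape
(11, 3)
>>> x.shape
(11, 3)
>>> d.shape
(3, 3)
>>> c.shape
(11,)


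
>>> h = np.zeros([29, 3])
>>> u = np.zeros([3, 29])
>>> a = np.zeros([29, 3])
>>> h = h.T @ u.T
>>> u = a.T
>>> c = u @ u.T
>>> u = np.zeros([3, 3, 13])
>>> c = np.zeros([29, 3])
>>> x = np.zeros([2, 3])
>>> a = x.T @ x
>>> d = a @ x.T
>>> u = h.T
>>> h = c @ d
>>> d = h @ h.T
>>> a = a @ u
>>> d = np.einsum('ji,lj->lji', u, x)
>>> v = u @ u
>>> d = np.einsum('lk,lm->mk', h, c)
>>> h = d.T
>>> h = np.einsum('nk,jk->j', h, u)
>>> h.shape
(3,)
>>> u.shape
(3, 3)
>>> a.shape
(3, 3)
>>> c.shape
(29, 3)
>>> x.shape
(2, 3)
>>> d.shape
(3, 2)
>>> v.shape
(3, 3)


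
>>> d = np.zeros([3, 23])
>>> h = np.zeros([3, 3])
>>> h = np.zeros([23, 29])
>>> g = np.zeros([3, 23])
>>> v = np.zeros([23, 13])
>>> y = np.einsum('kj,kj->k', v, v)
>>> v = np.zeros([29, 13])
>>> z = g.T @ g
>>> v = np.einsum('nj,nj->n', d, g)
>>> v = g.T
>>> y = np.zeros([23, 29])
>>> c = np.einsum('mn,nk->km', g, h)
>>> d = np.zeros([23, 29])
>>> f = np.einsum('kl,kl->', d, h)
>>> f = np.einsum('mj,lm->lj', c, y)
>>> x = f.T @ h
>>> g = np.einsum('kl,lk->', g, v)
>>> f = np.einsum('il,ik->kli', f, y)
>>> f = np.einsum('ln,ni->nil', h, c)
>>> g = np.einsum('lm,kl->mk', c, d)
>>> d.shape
(23, 29)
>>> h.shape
(23, 29)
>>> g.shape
(3, 23)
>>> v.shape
(23, 3)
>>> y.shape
(23, 29)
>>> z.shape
(23, 23)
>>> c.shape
(29, 3)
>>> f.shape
(29, 3, 23)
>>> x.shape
(3, 29)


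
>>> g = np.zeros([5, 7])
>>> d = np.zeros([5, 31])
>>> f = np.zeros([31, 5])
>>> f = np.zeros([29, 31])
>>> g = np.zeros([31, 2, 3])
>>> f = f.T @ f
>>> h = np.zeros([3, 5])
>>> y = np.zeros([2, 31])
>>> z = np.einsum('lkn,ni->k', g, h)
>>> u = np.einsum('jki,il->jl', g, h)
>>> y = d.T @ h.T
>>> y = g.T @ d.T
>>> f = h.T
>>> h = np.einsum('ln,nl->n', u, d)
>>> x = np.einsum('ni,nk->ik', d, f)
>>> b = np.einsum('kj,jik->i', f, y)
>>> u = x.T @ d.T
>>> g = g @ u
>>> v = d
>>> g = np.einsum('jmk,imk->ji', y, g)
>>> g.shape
(3, 31)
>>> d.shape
(5, 31)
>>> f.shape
(5, 3)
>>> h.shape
(5,)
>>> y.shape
(3, 2, 5)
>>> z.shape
(2,)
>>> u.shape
(3, 5)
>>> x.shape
(31, 3)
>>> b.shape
(2,)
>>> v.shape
(5, 31)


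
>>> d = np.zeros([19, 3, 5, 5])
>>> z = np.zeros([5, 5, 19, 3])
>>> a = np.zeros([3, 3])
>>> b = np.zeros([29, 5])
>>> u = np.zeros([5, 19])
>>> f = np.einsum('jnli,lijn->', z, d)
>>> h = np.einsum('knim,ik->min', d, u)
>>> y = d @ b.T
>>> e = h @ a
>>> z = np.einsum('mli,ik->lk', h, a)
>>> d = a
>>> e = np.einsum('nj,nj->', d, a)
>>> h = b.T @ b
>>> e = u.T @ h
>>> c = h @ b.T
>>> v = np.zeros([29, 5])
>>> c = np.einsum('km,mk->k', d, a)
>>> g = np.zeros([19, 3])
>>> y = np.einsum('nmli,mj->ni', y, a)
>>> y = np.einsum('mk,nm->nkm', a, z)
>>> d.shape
(3, 3)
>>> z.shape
(5, 3)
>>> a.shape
(3, 3)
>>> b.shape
(29, 5)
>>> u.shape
(5, 19)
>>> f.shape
()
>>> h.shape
(5, 5)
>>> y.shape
(5, 3, 3)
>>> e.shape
(19, 5)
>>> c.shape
(3,)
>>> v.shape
(29, 5)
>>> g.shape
(19, 3)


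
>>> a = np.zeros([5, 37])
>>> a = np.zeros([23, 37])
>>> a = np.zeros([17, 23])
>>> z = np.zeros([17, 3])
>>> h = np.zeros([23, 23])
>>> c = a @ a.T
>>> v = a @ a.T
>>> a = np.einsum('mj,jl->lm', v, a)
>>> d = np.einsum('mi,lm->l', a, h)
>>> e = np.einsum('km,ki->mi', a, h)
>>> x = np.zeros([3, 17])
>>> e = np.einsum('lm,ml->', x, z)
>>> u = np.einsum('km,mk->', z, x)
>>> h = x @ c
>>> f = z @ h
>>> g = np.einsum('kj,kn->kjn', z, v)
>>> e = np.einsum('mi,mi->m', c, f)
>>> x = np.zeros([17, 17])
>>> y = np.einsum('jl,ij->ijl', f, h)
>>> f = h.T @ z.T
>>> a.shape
(23, 17)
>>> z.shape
(17, 3)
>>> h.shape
(3, 17)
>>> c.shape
(17, 17)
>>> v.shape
(17, 17)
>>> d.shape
(23,)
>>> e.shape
(17,)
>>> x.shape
(17, 17)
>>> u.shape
()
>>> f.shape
(17, 17)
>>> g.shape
(17, 3, 17)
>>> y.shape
(3, 17, 17)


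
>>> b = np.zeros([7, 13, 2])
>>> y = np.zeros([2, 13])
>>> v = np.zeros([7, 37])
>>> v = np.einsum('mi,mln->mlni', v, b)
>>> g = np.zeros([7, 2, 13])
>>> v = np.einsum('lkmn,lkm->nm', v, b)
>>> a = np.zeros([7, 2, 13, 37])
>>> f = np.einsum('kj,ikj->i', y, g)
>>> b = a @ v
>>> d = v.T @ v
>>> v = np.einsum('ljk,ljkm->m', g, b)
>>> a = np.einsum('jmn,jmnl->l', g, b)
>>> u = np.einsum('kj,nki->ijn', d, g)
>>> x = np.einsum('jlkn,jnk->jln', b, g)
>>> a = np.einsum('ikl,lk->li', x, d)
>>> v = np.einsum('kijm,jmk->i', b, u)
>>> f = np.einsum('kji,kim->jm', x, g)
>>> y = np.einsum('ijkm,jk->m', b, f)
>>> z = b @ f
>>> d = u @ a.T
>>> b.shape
(7, 2, 13, 2)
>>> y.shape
(2,)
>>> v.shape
(2,)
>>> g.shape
(7, 2, 13)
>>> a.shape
(2, 7)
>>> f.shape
(2, 13)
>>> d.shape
(13, 2, 2)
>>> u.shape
(13, 2, 7)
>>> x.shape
(7, 2, 2)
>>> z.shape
(7, 2, 13, 13)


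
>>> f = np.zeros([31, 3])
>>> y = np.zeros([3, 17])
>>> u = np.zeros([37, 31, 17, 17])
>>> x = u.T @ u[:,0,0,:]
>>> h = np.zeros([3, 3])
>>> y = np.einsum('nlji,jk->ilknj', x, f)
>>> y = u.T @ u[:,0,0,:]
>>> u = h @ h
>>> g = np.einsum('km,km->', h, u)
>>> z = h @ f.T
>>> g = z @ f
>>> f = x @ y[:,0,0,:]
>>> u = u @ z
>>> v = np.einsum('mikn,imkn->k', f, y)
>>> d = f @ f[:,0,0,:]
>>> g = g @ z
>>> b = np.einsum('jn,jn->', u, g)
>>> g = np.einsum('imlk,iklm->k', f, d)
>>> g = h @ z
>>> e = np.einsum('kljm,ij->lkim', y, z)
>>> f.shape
(17, 17, 31, 17)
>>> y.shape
(17, 17, 31, 17)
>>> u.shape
(3, 31)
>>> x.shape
(17, 17, 31, 17)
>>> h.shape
(3, 3)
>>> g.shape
(3, 31)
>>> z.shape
(3, 31)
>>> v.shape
(31,)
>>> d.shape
(17, 17, 31, 17)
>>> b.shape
()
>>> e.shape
(17, 17, 3, 17)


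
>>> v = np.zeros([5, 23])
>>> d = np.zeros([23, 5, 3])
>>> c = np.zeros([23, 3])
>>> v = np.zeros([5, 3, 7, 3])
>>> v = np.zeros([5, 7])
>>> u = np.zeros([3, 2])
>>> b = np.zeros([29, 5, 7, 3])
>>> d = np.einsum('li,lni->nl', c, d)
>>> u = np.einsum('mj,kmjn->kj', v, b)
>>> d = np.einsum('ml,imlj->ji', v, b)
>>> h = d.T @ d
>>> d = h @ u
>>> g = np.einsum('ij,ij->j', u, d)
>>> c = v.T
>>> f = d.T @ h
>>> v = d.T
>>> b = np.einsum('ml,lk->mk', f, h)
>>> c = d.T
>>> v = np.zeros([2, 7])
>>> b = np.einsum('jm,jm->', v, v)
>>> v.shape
(2, 7)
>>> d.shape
(29, 7)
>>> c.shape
(7, 29)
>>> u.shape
(29, 7)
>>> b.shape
()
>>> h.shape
(29, 29)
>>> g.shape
(7,)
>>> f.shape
(7, 29)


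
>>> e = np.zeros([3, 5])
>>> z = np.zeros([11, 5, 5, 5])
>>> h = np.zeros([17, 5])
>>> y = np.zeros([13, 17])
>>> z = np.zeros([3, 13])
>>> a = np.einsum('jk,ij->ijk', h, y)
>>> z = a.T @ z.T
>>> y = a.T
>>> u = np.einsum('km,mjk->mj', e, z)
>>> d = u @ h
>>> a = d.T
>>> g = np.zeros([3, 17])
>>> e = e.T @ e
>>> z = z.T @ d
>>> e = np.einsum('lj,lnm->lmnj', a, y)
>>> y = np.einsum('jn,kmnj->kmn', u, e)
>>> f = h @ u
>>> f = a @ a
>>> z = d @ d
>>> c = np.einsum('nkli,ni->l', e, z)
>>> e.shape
(5, 13, 17, 5)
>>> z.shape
(5, 5)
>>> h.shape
(17, 5)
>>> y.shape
(5, 13, 17)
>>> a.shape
(5, 5)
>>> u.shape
(5, 17)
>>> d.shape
(5, 5)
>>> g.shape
(3, 17)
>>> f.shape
(5, 5)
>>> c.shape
(17,)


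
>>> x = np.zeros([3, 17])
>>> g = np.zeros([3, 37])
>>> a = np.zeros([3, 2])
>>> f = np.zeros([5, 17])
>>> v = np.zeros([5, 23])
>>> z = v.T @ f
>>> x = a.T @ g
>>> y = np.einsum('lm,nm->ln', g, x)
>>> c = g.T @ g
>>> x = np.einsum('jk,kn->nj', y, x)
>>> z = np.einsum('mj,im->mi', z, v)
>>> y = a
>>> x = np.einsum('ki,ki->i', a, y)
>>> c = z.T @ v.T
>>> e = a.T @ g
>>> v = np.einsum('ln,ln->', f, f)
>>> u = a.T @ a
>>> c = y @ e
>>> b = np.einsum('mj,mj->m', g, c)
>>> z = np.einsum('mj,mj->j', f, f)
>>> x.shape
(2,)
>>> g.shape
(3, 37)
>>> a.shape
(3, 2)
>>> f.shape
(5, 17)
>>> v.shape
()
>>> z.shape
(17,)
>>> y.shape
(3, 2)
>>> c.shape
(3, 37)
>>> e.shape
(2, 37)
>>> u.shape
(2, 2)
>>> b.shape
(3,)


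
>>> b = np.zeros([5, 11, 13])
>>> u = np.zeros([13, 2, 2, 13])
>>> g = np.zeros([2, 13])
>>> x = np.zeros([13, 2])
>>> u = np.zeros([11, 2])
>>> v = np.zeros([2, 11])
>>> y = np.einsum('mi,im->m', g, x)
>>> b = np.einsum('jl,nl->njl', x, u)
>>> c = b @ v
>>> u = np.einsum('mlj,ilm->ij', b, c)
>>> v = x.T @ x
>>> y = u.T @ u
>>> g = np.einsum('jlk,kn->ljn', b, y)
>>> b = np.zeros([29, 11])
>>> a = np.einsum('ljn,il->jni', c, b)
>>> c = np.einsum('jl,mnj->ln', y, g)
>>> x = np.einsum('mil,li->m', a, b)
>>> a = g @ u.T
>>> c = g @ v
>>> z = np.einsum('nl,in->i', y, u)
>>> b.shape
(29, 11)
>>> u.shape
(11, 2)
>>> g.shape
(13, 11, 2)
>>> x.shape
(13,)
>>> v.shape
(2, 2)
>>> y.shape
(2, 2)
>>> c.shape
(13, 11, 2)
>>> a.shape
(13, 11, 11)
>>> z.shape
(11,)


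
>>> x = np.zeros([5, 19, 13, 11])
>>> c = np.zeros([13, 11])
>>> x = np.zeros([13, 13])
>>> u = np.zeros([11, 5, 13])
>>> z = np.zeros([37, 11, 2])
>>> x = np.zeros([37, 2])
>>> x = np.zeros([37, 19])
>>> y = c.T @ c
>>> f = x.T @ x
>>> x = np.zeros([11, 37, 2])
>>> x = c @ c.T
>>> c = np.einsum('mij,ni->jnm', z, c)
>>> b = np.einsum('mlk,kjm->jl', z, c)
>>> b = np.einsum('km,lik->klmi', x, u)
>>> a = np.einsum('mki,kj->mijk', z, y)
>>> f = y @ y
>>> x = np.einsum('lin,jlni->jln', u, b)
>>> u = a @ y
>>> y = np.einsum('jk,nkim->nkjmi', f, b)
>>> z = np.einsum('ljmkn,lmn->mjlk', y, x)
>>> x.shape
(13, 11, 13)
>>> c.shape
(2, 13, 37)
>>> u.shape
(37, 2, 11, 11)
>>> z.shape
(11, 11, 13, 5)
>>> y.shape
(13, 11, 11, 5, 13)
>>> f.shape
(11, 11)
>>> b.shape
(13, 11, 13, 5)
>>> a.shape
(37, 2, 11, 11)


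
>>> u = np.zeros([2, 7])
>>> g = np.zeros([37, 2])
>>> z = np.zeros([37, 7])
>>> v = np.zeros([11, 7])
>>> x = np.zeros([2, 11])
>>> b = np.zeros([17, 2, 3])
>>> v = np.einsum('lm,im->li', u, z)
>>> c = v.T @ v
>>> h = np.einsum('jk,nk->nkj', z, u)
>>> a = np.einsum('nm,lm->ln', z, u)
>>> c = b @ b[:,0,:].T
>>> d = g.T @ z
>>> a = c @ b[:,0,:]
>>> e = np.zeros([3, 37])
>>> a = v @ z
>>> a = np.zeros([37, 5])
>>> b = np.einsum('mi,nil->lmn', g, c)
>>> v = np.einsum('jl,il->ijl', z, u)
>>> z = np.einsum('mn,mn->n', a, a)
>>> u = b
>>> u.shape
(17, 37, 17)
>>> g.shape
(37, 2)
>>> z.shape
(5,)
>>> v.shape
(2, 37, 7)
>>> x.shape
(2, 11)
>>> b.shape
(17, 37, 17)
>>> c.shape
(17, 2, 17)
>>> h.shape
(2, 7, 37)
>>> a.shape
(37, 5)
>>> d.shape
(2, 7)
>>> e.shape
(3, 37)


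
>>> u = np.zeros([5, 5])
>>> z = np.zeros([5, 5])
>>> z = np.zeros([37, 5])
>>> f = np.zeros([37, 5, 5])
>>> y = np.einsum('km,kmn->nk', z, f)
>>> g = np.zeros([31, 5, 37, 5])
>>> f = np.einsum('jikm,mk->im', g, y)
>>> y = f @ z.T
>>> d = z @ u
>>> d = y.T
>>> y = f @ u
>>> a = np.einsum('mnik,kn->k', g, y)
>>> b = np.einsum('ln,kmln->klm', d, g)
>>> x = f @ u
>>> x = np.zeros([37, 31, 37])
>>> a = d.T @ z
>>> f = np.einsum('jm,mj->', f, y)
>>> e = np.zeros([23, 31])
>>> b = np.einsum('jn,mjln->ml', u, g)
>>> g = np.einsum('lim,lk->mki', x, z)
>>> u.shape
(5, 5)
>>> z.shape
(37, 5)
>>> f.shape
()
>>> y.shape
(5, 5)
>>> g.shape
(37, 5, 31)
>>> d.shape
(37, 5)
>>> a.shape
(5, 5)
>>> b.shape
(31, 37)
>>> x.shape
(37, 31, 37)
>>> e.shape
(23, 31)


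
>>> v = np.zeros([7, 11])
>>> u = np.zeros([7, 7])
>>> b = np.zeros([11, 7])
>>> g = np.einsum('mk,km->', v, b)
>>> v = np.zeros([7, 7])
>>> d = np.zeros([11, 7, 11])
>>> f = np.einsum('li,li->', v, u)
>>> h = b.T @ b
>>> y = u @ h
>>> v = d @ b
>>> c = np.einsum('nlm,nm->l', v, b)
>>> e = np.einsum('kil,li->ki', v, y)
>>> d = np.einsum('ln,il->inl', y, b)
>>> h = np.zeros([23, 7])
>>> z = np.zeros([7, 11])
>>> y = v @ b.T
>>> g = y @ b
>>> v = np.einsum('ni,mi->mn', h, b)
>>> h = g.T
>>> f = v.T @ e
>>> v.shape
(11, 23)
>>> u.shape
(7, 7)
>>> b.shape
(11, 7)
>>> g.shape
(11, 7, 7)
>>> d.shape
(11, 7, 7)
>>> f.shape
(23, 7)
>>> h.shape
(7, 7, 11)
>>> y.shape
(11, 7, 11)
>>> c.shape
(7,)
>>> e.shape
(11, 7)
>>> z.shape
(7, 11)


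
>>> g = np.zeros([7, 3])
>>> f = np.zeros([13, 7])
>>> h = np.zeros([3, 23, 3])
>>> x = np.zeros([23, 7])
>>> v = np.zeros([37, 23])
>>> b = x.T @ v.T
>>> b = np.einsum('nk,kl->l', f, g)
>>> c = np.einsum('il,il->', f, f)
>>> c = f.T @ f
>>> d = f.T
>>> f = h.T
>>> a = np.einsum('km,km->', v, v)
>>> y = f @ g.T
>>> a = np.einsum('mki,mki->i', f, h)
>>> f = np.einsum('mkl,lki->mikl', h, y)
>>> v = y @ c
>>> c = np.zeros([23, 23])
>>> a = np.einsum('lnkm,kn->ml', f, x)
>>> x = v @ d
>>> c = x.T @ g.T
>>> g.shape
(7, 3)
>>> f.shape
(3, 7, 23, 3)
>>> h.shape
(3, 23, 3)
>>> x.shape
(3, 23, 13)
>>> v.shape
(3, 23, 7)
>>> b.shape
(3,)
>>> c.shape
(13, 23, 7)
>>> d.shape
(7, 13)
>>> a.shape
(3, 3)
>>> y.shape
(3, 23, 7)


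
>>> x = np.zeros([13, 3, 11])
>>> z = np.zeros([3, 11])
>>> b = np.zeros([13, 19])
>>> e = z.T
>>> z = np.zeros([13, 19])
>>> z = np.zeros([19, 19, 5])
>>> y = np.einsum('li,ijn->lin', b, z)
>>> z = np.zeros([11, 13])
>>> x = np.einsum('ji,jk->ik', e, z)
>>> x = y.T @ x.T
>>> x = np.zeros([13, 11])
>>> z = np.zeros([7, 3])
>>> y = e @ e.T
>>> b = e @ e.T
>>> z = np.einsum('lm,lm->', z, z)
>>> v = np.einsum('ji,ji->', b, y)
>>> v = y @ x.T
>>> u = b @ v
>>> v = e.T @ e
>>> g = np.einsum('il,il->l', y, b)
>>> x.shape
(13, 11)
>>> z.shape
()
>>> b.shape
(11, 11)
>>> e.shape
(11, 3)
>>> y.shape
(11, 11)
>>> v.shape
(3, 3)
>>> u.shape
(11, 13)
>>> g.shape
(11,)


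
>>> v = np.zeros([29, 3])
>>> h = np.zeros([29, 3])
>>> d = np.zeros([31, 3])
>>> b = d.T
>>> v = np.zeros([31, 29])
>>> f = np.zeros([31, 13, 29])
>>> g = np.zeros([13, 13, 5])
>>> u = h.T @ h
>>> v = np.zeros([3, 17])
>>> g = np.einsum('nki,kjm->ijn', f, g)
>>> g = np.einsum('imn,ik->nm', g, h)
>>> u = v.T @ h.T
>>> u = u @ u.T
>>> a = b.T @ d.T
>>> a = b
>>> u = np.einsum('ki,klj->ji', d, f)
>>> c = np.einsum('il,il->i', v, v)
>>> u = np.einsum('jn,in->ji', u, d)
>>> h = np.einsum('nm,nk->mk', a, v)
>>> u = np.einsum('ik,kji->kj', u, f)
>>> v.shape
(3, 17)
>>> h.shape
(31, 17)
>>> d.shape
(31, 3)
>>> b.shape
(3, 31)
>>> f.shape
(31, 13, 29)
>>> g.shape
(31, 13)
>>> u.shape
(31, 13)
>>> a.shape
(3, 31)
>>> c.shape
(3,)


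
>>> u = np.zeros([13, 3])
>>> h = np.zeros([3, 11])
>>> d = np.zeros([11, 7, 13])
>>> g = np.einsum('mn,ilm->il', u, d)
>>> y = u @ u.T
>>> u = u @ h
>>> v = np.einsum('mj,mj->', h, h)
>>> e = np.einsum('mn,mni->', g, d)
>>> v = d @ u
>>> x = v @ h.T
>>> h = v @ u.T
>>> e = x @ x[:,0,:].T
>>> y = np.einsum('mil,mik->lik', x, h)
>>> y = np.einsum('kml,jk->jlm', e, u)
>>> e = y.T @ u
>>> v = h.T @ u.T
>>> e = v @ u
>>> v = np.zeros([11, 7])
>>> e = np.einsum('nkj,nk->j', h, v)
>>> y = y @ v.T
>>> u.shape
(13, 11)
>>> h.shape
(11, 7, 13)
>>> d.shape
(11, 7, 13)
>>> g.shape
(11, 7)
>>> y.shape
(13, 11, 11)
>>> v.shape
(11, 7)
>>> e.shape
(13,)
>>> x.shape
(11, 7, 3)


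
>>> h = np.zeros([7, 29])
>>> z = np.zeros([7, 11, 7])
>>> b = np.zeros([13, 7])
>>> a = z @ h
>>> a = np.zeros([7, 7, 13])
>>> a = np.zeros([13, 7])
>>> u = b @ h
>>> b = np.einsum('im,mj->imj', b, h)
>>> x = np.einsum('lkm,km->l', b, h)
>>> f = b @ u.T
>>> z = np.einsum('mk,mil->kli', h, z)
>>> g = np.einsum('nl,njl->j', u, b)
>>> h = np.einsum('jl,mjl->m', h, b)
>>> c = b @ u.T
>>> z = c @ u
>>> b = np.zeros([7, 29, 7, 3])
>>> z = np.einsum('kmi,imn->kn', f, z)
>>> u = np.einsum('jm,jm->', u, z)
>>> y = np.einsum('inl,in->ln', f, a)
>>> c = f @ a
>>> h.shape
(13,)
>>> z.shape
(13, 29)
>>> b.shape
(7, 29, 7, 3)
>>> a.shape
(13, 7)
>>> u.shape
()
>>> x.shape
(13,)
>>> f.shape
(13, 7, 13)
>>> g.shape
(7,)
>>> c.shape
(13, 7, 7)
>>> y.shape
(13, 7)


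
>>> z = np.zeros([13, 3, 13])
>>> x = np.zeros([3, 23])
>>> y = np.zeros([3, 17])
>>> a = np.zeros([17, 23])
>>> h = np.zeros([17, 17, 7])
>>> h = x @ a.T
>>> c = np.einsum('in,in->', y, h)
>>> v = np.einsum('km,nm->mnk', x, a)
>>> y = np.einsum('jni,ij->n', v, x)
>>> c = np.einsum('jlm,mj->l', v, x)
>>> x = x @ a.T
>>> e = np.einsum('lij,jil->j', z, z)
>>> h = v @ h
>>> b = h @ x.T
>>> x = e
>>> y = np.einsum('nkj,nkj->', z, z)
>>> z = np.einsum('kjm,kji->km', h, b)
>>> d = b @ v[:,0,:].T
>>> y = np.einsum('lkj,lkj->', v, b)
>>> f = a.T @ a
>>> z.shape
(23, 17)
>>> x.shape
(13,)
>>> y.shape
()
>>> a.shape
(17, 23)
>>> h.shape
(23, 17, 17)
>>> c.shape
(17,)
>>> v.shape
(23, 17, 3)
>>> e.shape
(13,)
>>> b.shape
(23, 17, 3)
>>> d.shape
(23, 17, 23)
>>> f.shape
(23, 23)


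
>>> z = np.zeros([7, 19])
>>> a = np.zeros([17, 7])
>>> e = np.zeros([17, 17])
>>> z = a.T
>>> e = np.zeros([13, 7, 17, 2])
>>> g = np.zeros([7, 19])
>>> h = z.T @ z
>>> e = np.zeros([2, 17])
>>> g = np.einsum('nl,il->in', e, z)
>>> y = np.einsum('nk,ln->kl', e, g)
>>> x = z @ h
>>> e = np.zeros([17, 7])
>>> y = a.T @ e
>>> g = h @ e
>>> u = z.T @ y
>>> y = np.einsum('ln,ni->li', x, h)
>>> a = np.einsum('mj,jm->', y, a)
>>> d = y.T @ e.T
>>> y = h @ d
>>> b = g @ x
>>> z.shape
(7, 17)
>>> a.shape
()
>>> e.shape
(17, 7)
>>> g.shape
(17, 7)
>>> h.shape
(17, 17)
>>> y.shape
(17, 17)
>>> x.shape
(7, 17)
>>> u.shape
(17, 7)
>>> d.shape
(17, 17)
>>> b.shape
(17, 17)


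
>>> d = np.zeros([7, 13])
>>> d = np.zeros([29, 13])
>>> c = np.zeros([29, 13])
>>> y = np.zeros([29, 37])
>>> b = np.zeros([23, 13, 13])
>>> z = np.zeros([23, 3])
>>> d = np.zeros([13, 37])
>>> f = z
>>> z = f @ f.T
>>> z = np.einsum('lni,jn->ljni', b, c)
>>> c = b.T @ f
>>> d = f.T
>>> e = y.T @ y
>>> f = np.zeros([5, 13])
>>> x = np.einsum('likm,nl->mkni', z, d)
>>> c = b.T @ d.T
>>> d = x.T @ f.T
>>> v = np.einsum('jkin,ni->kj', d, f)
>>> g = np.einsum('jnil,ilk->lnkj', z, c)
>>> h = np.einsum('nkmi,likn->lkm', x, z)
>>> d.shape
(29, 3, 13, 5)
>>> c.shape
(13, 13, 3)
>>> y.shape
(29, 37)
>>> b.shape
(23, 13, 13)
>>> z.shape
(23, 29, 13, 13)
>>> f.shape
(5, 13)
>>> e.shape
(37, 37)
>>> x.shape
(13, 13, 3, 29)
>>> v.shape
(3, 29)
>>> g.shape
(13, 29, 3, 23)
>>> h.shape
(23, 13, 3)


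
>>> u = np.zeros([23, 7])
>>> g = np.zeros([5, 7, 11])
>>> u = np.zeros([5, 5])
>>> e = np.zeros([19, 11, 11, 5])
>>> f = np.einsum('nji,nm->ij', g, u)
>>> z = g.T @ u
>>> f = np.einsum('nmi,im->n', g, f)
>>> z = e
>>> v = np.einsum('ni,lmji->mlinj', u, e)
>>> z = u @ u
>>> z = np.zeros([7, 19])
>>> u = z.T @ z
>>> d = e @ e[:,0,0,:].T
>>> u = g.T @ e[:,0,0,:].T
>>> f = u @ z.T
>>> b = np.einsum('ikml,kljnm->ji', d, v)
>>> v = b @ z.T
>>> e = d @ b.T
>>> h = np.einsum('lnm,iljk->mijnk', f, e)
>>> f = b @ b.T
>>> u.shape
(11, 7, 19)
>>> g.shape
(5, 7, 11)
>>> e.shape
(19, 11, 11, 5)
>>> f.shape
(5, 5)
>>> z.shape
(7, 19)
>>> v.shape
(5, 7)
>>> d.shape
(19, 11, 11, 19)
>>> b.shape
(5, 19)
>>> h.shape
(7, 19, 11, 7, 5)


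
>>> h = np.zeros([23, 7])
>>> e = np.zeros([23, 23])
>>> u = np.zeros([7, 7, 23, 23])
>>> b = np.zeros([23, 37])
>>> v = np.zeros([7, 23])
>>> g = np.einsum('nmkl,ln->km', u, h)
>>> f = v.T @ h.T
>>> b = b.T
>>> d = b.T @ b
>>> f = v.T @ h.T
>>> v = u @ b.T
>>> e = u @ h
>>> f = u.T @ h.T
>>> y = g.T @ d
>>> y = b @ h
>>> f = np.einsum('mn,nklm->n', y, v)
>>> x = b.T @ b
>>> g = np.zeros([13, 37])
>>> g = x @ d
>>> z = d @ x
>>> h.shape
(23, 7)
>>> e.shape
(7, 7, 23, 7)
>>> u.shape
(7, 7, 23, 23)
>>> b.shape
(37, 23)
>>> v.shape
(7, 7, 23, 37)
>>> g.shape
(23, 23)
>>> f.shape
(7,)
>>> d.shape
(23, 23)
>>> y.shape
(37, 7)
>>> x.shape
(23, 23)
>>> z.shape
(23, 23)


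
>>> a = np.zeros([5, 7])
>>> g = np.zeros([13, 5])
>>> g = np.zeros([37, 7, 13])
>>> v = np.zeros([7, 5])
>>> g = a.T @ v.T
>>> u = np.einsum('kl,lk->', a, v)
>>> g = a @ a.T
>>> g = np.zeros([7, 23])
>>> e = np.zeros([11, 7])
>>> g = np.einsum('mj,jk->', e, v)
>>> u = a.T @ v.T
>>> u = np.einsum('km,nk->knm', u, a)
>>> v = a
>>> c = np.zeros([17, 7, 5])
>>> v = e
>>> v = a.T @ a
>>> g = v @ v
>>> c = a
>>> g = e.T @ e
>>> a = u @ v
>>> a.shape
(7, 5, 7)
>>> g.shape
(7, 7)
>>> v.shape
(7, 7)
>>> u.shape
(7, 5, 7)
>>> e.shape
(11, 7)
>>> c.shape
(5, 7)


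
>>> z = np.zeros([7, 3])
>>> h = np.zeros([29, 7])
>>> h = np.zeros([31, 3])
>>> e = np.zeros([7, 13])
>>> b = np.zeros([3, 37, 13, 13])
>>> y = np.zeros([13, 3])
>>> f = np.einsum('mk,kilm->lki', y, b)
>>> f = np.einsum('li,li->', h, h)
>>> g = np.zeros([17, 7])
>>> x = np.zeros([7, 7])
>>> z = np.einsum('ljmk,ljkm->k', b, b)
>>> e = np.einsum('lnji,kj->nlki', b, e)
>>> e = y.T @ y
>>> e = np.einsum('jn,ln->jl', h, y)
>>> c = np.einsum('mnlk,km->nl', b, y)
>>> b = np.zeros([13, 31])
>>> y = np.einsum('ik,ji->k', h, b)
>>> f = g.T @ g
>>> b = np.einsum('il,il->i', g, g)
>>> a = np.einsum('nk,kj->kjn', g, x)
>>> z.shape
(13,)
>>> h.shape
(31, 3)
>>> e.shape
(31, 13)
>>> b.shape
(17,)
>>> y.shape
(3,)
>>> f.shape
(7, 7)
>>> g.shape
(17, 7)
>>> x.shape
(7, 7)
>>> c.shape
(37, 13)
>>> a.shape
(7, 7, 17)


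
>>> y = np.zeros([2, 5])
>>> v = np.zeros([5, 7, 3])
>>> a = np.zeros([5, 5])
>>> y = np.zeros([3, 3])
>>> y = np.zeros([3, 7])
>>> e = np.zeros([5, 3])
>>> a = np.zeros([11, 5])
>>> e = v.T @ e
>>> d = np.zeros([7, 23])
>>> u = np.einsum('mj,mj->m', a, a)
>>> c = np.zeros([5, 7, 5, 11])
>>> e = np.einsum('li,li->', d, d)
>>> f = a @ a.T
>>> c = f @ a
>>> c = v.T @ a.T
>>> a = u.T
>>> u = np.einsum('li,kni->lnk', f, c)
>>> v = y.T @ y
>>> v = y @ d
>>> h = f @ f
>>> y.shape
(3, 7)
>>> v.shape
(3, 23)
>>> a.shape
(11,)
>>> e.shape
()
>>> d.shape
(7, 23)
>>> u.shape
(11, 7, 3)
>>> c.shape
(3, 7, 11)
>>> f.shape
(11, 11)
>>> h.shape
(11, 11)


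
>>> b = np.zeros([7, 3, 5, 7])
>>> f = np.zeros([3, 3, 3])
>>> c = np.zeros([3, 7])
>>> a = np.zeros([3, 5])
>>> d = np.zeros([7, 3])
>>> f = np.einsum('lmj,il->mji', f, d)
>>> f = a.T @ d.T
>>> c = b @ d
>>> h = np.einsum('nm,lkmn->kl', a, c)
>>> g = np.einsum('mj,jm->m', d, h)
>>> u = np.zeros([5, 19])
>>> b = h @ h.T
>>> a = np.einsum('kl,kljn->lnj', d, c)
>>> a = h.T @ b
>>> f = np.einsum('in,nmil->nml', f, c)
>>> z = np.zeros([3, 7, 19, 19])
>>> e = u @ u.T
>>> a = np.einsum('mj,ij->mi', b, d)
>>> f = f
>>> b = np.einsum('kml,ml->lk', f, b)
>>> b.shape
(3, 7)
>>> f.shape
(7, 3, 3)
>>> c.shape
(7, 3, 5, 3)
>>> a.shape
(3, 7)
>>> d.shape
(7, 3)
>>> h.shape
(3, 7)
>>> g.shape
(7,)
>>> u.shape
(5, 19)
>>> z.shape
(3, 7, 19, 19)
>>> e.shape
(5, 5)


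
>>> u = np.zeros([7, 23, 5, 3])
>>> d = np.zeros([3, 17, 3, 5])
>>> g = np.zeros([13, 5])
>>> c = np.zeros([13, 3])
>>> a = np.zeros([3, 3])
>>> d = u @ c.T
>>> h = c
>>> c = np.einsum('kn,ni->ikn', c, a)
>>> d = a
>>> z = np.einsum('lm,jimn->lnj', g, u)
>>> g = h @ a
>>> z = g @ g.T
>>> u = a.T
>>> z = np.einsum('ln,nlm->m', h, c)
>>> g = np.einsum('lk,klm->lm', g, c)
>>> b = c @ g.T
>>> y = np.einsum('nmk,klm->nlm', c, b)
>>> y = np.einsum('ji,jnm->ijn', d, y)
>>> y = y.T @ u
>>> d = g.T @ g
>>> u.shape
(3, 3)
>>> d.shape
(3, 3)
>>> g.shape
(13, 3)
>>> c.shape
(3, 13, 3)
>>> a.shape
(3, 3)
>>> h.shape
(13, 3)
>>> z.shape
(3,)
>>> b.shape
(3, 13, 13)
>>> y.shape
(13, 3, 3)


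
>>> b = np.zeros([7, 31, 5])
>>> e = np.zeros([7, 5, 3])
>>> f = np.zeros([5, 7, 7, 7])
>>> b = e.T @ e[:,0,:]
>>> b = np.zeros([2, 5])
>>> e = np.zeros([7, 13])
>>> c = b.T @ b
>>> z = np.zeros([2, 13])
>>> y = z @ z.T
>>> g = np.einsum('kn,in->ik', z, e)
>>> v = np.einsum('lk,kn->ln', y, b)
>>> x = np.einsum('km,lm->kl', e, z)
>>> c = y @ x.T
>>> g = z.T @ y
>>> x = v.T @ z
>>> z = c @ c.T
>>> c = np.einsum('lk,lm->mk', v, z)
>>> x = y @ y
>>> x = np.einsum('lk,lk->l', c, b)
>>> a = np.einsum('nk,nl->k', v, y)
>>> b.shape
(2, 5)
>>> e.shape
(7, 13)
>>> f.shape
(5, 7, 7, 7)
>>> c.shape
(2, 5)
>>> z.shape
(2, 2)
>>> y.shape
(2, 2)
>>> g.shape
(13, 2)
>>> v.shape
(2, 5)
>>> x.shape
(2,)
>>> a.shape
(5,)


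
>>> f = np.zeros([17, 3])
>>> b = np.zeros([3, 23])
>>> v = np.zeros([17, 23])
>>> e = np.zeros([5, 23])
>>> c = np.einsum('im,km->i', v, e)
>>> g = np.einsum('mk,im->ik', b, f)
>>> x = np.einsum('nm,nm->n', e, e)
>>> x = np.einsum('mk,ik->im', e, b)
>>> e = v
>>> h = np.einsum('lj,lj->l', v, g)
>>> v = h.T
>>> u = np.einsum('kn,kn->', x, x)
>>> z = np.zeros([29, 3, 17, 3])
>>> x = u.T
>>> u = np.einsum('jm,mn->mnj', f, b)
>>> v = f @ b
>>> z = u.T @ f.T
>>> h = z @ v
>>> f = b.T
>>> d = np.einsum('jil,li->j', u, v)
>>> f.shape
(23, 3)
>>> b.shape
(3, 23)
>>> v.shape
(17, 23)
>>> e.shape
(17, 23)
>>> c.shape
(17,)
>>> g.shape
(17, 23)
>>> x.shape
()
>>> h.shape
(17, 23, 23)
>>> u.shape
(3, 23, 17)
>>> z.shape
(17, 23, 17)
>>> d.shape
(3,)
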